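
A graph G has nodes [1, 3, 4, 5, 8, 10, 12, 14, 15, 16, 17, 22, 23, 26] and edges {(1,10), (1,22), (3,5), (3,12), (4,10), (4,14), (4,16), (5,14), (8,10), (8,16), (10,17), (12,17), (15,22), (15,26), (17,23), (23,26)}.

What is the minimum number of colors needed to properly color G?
χ(G) = 3

Clique number ω(G) = 2 (lower bound: χ ≥ ω).
Odd cycle [10, 4, 14, 5, 3, 12, 17] needs 3 colors (χ ≥ 3).
The coloring below uses 3 colors, so χ(G) = 3.
A valid 3-coloring: color 1: [10, 12, 14, 15, 16, 23]; color 2: [4, 5, 8, 17, 22, 26]; color 3: [1, 3].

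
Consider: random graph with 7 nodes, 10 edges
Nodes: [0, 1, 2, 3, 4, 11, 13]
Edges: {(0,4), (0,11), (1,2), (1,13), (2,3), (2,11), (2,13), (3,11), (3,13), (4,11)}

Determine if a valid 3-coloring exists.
Yes, G is 3-colorable

A valid 3-coloring: color 1: [11, 13]; color 2: [0, 2]; color 3: [1, 3, 4].
(χ(G) = 3 ≤ 3.)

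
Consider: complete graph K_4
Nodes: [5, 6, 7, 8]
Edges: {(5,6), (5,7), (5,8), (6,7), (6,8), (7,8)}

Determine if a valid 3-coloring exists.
The clique on vertices [5, 6, 7, 8] has size 4 > 3, so it alone needs 4 colors.

No, G is not 3-colorable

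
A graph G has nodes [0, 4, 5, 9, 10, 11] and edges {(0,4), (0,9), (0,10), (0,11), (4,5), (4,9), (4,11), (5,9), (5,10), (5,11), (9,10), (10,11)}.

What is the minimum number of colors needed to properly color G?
Clique number ω(G) = 3 (lower bound: χ ≥ ω).
The clique on [0, 9, 10] has size 3, forcing χ ≥ 3, and the coloring below uses 3 colors, so χ(G) = 3.
A valid 3-coloring: color 1: [9, 11]; color 2: [0, 5]; color 3: [4, 10].

χ(G) = 3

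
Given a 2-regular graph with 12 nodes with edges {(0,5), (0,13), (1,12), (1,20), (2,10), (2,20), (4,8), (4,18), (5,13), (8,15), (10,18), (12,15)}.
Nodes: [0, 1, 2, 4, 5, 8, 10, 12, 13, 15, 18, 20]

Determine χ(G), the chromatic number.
χ(G) = 3

Clique number ω(G) = 3 (lower bound: χ ≥ ω).
The clique on [0, 5, 13] has size 3, forcing χ ≥ 3, and the coloring below uses 3 colors, so χ(G) = 3.
A valid 3-coloring: color 1: [1, 4, 10, 13, 15]; color 2: [0, 8, 12, 18, 20]; color 3: [2, 5].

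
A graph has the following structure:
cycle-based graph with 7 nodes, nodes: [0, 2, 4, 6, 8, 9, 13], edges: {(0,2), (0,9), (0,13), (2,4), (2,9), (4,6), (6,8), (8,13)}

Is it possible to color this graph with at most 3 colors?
Yes, G is 3-colorable

A valid 3-coloring: color 1: [2, 6, 13]; color 2: [0, 4, 8]; color 3: [9].
(χ(G) = 3 ≤ 3.)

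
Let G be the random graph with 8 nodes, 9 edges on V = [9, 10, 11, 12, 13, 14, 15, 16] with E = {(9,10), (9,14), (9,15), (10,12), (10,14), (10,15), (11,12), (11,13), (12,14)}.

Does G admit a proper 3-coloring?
A valid 3-coloring: color 1: [10, 11, 16]; color 2: [13, 14, 15]; color 3: [9, 12].
(χ(G) = 3 ≤ 3.)

Yes, G is 3-colorable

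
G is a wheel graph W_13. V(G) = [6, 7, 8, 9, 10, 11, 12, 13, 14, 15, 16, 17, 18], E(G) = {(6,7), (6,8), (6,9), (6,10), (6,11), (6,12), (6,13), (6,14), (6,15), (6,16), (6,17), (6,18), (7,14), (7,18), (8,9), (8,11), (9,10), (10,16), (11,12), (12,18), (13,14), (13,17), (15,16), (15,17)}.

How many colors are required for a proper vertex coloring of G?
Clique number ω(G) = 3 (lower bound: χ ≥ ω).
The clique on [6, 7, 18] has size 3, forcing χ ≥ 3, and the coloring below uses 3 colors, so χ(G) = 3.
A valid 3-coloring: color 1: [6]; color 2: [9, 11, 14, 16, 17, 18]; color 3: [7, 8, 10, 12, 13, 15].

χ(G) = 3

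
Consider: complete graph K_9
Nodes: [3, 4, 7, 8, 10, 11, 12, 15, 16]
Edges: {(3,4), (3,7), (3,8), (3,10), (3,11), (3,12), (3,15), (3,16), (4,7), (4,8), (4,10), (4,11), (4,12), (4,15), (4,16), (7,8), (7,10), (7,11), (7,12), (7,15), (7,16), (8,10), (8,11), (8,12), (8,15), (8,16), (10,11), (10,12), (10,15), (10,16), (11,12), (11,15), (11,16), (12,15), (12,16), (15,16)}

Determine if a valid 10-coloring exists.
A valid 10-coloring: color 1: [3]; color 2: [7]; color 3: [11]; color 4: [8]; color 5: [4]; color 6: [12]; color 7: [16]; color 8: [15]; color 9: [10].
(χ(G) = 9 ≤ 10.)

Yes, G is 10-colorable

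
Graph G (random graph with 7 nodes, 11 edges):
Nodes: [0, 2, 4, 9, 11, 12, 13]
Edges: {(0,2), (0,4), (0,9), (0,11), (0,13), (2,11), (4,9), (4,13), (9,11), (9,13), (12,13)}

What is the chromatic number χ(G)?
Clique number ω(G) = 4 (lower bound: χ ≥ ω).
The clique on [0, 4, 9, 13] has size 4, forcing χ ≥ 4, and the coloring below uses 4 colors, so χ(G) = 4.
A valid 4-coloring: color 1: [0, 12]; color 2: [2, 9]; color 3: [11, 13]; color 4: [4].

χ(G) = 4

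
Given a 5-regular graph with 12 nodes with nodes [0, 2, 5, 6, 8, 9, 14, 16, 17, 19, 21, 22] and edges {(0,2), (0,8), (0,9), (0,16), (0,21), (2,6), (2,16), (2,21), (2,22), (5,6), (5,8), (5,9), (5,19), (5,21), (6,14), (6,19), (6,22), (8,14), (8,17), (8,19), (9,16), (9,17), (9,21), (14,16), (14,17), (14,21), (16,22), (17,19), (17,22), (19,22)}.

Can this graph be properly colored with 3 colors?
Odd cycle [22, 17, 8, 5, 6] needs 3 colors (χ ≥ 3).
Vertex 19 is adjacent to every vertex of [5, 6, 8, 17, 22], which already need 3 colors among themselves, so 19 needs a new color (χ ≥ 4).
Hence χ(G) ≥ 4 > 3, so no proper 3-coloring exists.

No, G is not 3-colorable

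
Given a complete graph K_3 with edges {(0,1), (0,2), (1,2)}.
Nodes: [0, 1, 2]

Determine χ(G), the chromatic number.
Clique number ω(G) = 3 (lower bound: χ ≥ ω).
The clique on [0, 1, 2] has size 3, forcing χ ≥ 3, and the coloring below uses 3 colors, so χ(G) = 3.
A valid 3-coloring: color 1: [1]; color 2: [2]; color 3: [0].

χ(G) = 3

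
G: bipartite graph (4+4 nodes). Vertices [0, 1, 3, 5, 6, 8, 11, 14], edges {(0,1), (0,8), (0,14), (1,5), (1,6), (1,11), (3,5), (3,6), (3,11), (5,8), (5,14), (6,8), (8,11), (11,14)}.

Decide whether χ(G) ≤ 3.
Yes, G is 3-colorable

A valid 3-coloring: color 1: [0, 5, 6, 11]; color 2: [1, 3, 8, 14].
(χ(G) = 2 ≤ 3.)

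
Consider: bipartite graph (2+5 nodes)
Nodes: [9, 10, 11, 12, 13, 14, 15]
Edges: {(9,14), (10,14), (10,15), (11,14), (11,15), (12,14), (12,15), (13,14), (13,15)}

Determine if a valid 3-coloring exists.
A valid 3-coloring: color 1: [14, 15]; color 2: [9, 10, 11, 12, 13].
(χ(G) = 2 ≤ 3.)

Yes, G is 3-colorable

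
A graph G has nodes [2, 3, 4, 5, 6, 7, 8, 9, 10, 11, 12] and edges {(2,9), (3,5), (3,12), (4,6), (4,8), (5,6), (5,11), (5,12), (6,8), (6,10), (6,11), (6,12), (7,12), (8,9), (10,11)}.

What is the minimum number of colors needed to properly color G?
χ(G) = 3

Clique number ω(G) = 3 (lower bound: χ ≥ ω).
The clique on [3, 5, 12] has size 3, forcing χ ≥ 3, and the coloring below uses 3 colors, so χ(G) = 3.
A valid 3-coloring: color 1: [3, 6, 7, 9]; color 2: [2, 8, 11, 12]; color 3: [4, 5, 10].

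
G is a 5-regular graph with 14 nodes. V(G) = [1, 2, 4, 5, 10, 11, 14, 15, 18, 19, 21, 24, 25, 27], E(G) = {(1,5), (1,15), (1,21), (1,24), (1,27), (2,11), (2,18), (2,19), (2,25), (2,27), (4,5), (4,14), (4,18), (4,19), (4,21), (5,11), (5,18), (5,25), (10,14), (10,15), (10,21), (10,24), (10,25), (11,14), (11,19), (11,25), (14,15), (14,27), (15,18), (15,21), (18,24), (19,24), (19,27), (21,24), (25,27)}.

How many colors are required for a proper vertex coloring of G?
χ(G) = 4

Clique number ω(G) = 3 (lower bound: χ ≥ ω).
Suppose a proper 3-coloring c exists. The clique [1, 15, 21] takes 3 distinct colors; by symmetry let c(1) = 1, c(15) = 2, c(21) = 3.
- Vertex 10: neighbors [15, 21] already have colors [2, 3] ⇒ c(10) = 1.
- Vertex 14: neighbors [10, 15] already have colors [1, 2] ⇒ c(14) = 3.
- Vertex 27: neighbors [1, 14] already have colors [1, 3] ⇒ c(27) = 2.
- Vertex 25: neighbors [10, 27] already have colors [1, 2] ⇒ c(25) = 3.
- Vertex 2: neighbors [27, 25] already have colors [2, 3] ⇒ c(2) = 1.
- Vertex 5: neighbors [1, 25] already have colors [1, 3] ⇒ c(5) = 2.
- Vertex 11: neighbors [2, 5, 14] already have colors [1, 2, 3] — all 3 colors blocked. Contradiction.
The forced assignments end in a contradiction, so G has no proper 3-coloring (χ ≥ 4).
The coloring below uses 4 colors, so χ(G) = 4.
A valid 4-coloring: color 1: [1, 14, 18, 19, 25]; color 2: [2, 5, 21]; color 3: [4, 10, 11, 27]; color 4: [15, 24].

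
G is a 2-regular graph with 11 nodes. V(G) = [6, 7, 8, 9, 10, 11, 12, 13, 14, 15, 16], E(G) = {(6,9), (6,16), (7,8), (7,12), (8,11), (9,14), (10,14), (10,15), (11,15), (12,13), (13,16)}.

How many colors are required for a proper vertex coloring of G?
Clique number ω(G) = 2 (lower bound: χ ≥ ω).
Odd cycle [11, 8, 7, 12, 13, 16, 6, 9, 14, 10, 15] needs 3 colors (χ ≥ 3).
The coloring below uses 3 colors, so χ(G) = 3.
A valid 3-coloring: color 1: [7, 9, 10, 11, 16]; color 2: [6, 8, 12, 14, 15]; color 3: [13].

χ(G) = 3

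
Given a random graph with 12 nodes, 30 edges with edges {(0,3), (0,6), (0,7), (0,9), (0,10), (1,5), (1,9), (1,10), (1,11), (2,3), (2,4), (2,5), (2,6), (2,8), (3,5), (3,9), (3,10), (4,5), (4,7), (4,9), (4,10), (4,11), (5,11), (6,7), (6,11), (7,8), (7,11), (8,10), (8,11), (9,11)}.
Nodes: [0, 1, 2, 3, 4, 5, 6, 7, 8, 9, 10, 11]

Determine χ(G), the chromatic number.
χ(G) = 3

Clique number ω(G) = 3 (lower bound: χ ≥ ω).
The clique on [0, 3, 9] has size 3, forcing χ ≥ 3, and the coloring below uses 3 colors, so χ(G) = 3.
A valid 3-coloring: color 1: [0, 2, 11]; color 2: [1, 3, 4, 6, 8]; color 3: [5, 7, 9, 10].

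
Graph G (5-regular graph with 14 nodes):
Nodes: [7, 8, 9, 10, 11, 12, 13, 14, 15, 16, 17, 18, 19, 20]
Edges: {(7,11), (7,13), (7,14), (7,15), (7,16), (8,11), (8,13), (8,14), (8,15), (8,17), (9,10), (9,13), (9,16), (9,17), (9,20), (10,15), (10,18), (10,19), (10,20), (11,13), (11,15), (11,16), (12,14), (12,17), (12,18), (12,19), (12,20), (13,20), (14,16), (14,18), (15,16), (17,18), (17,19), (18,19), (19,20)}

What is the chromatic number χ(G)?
Clique number ω(G) = 4 (lower bound: χ ≥ ω).
The clique on [7, 11, 15, 16] has size 4, forcing χ ≥ 4, and the coloring below uses 4 colors, so χ(G) = 4.
A valid 4-coloring: color 1: [10, 13, 16, 17]; color 2: [7, 8, 18, 20]; color 3: [9, 14, 15, 19]; color 4: [11, 12].

χ(G) = 4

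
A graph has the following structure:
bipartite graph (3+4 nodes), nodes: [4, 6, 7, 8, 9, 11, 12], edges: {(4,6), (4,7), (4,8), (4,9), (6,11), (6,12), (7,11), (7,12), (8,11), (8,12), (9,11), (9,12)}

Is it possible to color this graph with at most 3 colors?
A valid 3-coloring: color 1: [4, 11, 12]; color 2: [6, 7, 8, 9].
(χ(G) = 2 ≤ 3.)

Yes, G is 3-colorable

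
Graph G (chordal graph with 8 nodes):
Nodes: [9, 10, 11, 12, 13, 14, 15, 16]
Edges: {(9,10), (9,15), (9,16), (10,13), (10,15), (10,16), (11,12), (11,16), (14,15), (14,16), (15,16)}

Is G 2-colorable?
The clique on vertices [9, 10, 15, 16] has size 4 > 2, so it alone needs 4 colors.

No, G is not 2-colorable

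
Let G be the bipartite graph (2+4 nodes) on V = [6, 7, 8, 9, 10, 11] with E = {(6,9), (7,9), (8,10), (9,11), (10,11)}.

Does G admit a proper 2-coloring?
A valid 2-coloring: color 1: [9, 10]; color 2: [6, 7, 8, 11].
(χ(G) = 2 ≤ 2.)

Yes, G is 2-colorable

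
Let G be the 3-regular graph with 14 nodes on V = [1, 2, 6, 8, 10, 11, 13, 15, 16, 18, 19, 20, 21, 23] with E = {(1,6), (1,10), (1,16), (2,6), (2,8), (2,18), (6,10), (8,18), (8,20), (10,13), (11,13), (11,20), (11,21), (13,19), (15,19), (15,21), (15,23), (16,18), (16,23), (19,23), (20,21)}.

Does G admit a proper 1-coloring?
No, G is not 1-colorable

The clique on vertices [1, 6, 10] has size 3 > 1, so it alone needs 3 colors.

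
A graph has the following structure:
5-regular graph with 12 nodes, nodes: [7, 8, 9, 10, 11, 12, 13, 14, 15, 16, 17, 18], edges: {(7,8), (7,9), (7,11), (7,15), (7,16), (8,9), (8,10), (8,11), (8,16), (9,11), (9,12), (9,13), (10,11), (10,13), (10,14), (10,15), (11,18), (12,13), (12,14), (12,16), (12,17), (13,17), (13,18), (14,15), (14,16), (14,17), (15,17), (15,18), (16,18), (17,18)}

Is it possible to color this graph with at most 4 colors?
Yes, G is 4-colorable

A valid 4-coloring: color 1: [7, 13, 14]; color 2: [8, 12, 18]; color 3: [9, 10, 16, 17]; color 4: [11, 15].
(χ(G) = 4 ≤ 4.)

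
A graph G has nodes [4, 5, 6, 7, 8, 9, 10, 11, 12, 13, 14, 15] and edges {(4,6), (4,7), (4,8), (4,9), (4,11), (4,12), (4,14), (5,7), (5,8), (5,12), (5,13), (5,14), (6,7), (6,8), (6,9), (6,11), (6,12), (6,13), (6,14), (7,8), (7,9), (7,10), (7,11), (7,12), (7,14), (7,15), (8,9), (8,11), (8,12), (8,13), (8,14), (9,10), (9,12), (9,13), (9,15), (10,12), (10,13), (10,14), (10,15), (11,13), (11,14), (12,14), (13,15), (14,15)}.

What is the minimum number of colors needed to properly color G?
Clique number ω(G) = 6 (lower bound: χ ≥ ω).
The clique on [4, 6, 7, 8, 9, 12] has size 6, forcing χ ≥ 6, and the coloring below uses 6 colors, so χ(G) = 6.
A valid 6-coloring: color 1: [7, 13]; color 2: [9, 14]; color 3: [8, 10]; color 4: [5, 6, 15]; color 5: [11, 12]; color 6: [4].

χ(G) = 6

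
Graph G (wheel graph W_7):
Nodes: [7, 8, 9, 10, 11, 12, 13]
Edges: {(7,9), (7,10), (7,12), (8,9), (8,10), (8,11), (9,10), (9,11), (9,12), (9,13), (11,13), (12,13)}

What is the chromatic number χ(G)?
χ(G) = 3

Clique number ω(G) = 3 (lower bound: χ ≥ ω).
The clique on [8, 9, 10] has size 3, forcing χ ≥ 3, and the coloring below uses 3 colors, so χ(G) = 3.
A valid 3-coloring: color 1: [9]; color 2: [7, 8, 13]; color 3: [10, 11, 12].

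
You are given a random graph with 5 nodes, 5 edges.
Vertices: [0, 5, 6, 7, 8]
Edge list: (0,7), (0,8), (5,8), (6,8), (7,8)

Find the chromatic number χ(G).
χ(G) = 3

Clique number ω(G) = 3 (lower bound: χ ≥ ω).
The clique on [0, 7, 8] has size 3, forcing χ ≥ 3, and the coloring below uses 3 colors, so χ(G) = 3.
A valid 3-coloring: color 1: [8]; color 2: [5, 6, 7]; color 3: [0].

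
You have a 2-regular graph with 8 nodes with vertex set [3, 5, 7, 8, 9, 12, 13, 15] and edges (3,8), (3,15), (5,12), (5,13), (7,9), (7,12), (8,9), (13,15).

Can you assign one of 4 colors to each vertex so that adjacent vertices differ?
A valid 4-coloring: color 1: [5, 7, 8, 15]; color 2: [3, 9, 12, 13].
(χ(G) = 2 ≤ 4.)

Yes, G is 4-colorable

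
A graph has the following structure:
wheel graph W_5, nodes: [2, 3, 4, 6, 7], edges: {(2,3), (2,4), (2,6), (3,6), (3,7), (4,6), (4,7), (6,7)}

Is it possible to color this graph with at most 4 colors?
A valid 4-coloring: color 1: [6]; color 2: [2, 7]; color 3: [3, 4].
(χ(G) = 3 ≤ 4.)

Yes, G is 4-colorable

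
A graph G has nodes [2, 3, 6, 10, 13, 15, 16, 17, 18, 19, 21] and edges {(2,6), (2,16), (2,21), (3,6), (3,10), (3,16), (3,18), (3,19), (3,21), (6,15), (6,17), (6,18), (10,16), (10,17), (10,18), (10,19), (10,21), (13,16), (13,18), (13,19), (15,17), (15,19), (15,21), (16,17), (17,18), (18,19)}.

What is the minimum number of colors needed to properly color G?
χ(G) = 4

Clique number ω(G) = 4 (lower bound: χ ≥ ω).
The clique on [3, 10, 18, 19] has size 4, forcing χ ≥ 4, and the coloring below uses 4 colors, so χ(G) = 4.
A valid 4-coloring: color 1: [6, 10, 13]; color 2: [2, 3, 15]; color 3: [16, 18, 21]; color 4: [17, 19].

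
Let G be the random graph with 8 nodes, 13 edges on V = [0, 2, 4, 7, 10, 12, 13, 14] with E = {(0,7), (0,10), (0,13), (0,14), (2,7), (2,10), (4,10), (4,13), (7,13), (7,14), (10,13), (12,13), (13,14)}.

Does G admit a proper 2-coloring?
No, G is not 2-colorable

The clique on vertices [0, 7, 13, 14] has size 4 > 2, so it alone needs 4 colors.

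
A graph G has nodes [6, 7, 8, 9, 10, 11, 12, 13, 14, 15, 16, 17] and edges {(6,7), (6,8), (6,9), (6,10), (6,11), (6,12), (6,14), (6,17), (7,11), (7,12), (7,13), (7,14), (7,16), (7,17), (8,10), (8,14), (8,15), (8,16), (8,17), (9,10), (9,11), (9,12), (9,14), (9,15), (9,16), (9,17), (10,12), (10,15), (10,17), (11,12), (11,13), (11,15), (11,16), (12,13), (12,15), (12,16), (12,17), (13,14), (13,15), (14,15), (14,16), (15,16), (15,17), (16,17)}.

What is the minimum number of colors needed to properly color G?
χ(G) = 5

Clique number ω(G) = 5 (lower bound: χ ≥ ω).
The clique on [6, 9, 10, 12, 17] has size 5, forcing χ ≥ 5, and the coloring below uses 5 colors, so χ(G) = 5.
A valid 5-coloring: color 1: [12, 14]; color 2: [6, 15]; color 3: [11, 17]; color 4: [10, 13, 16]; color 5: [7, 8, 9].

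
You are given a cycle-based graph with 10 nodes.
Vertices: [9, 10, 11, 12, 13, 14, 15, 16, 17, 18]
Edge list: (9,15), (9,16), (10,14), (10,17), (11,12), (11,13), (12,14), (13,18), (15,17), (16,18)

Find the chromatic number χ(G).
χ(G) = 2

Clique number ω(G) = 2 (lower bound: χ ≥ ω).
The graph is bipartite (no odd cycle), so 2 colors suffice: χ(G) = 2.
A valid 2-coloring: color 1: [9, 11, 14, 17, 18]; color 2: [10, 12, 13, 15, 16].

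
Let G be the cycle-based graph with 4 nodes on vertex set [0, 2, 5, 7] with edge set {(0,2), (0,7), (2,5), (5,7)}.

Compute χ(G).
Clique number ω(G) = 2 (lower bound: χ ≥ ω).
The graph is bipartite (no odd cycle), so 2 colors suffice: χ(G) = 2.
A valid 2-coloring: color 1: [0, 5]; color 2: [2, 7].

χ(G) = 2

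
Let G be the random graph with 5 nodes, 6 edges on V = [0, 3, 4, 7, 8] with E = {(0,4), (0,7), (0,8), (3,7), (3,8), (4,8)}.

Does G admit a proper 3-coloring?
A valid 3-coloring: color 1: [0, 3]; color 2: [7, 8]; color 3: [4].
(χ(G) = 3 ≤ 3.)

Yes, G is 3-colorable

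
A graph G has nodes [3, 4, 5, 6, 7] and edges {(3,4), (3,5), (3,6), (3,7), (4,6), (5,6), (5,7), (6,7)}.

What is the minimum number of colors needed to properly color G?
χ(G) = 4

Clique number ω(G) = 4 (lower bound: χ ≥ ω).
The clique on [3, 5, 6, 7] has size 4, forcing χ ≥ 4, and the coloring below uses 4 colors, so χ(G) = 4.
A valid 4-coloring: color 1: [6]; color 2: [3]; color 3: [4, 7]; color 4: [5].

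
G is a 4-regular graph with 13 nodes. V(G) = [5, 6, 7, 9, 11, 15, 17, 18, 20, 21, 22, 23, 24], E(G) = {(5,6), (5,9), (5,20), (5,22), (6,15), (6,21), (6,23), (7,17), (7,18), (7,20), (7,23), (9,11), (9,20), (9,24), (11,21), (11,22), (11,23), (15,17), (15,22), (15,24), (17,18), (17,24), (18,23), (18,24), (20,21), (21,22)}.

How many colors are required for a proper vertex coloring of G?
χ(G) = 4

Clique number ω(G) = 3 (lower bound: χ ≥ ω).
Suppose a proper 3-coloring c exists. The clique [5, 9, 20] takes 3 distinct colors; by symmetry let c(5) = 1, c(9) = 2, c(20) = 3.
- Vertex 6: neighbors [5] already have colors [1]; try each remaining color.
- Case c(6) = 2:
  - Vertex 21: neighbors [6, 20] already have colors [2, 3] ⇒ c(21) = 1.
  - Vertex 11: neighbors [21, 9] already have colors [1, 2] ⇒ c(11) = 3.
  - Vertex 23: neighbors [6, 11] already have colors [2, 3] ⇒ c(23) = 1.
  - Vertex 7: neighbors [23, 20] already have colors [1, 3] ⇒ c(7) = 2.
  - Vertex 18: neighbors [23, 7] already have colors [1, 2] ⇒ c(18) = 3.
  - Vertex 17: neighbors [7, 18] already have colors [2, 3] ⇒ c(17) = 1.
  - Vertex 24: neighbors [17, 9, 18] already have colors [1, 2, 3] — all 3 colors blocked. Contradiction.
- Case c(6) = 3:
  - Vertex 7: neighbors [20] already have colors [3]; try each remaining color.
  - Case c(7) = 1:
    - Vertex 23: neighbors [7, 6] already have colors [1, 3] ⇒ c(23) = 2.
    - Vertex 18: neighbors [7, 23] already have colors [1, 2] ⇒ c(18) = 3.
    - Vertex 17: neighbors [7, 18] already have colors [1, 3] ⇒ c(17) = 2.
    - Vertex 15: neighbors [17, 6] already have colors [2, 3] ⇒ c(15) = 1.
    - Vertex 24: neighbors [15, 9, 18] already have colors [1, 2, 3] — all 3 colors blocked. Contradiction.
  - Case c(7) = 2:
    - Vertex 23: neighbors [7, 6] already have colors [2, 3] ⇒ c(23) = 1.
    - Vertex 11: neighbors [23, 9] already have colors [1, 2] ⇒ c(11) = 3.
    - Vertex 18: neighbors [23, 7] already have colors [1, 2] ⇒ c(18) = 3.
    - Vertex 17: neighbors [7, 18] already have colors [2, 3] ⇒ c(17) = 1.
    - Vertex 24: neighbors [17, 9, 18] already have colors [1, 2, 3] — all 3 colors blocked. Contradiction.
Every case ends in a contradiction, so G has no proper 3-coloring (χ ≥ 4).
The coloring below uses 4 colors, so χ(G) = 4.
A valid 4-coloring: color 1: [6, 7, 22, 24]; color 2: [5, 11, 15, 18]; color 3: [9, 17, 21, 23]; color 4: [20].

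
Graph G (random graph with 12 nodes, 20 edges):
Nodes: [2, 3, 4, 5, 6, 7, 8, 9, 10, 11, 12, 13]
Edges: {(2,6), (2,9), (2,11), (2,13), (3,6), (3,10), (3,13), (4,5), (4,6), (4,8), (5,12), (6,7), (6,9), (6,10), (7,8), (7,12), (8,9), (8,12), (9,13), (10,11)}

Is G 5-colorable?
Yes, G is 5-colorable

A valid 5-coloring: color 1: [5, 6, 8, 11, 13]; color 2: [4, 9, 10, 12]; color 3: [2, 3, 7].
(χ(G) = 3 ≤ 5.)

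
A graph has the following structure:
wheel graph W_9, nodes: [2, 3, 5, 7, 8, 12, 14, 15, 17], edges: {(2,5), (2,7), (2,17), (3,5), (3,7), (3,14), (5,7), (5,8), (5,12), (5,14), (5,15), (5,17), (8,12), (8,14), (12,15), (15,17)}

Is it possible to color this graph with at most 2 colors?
No, G is not 2-colorable

The clique on vertices [2, 5, 17] has size 3 > 2, so it alone needs 3 colors.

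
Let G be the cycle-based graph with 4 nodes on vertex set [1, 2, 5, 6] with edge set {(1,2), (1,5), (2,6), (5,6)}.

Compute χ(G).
Clique number ω(G) = 2 (lower bound: χ ≥ ω).
The graph is bipartite (no odd cycle), so 2 colors suffice: χ(G) = 2.
A valid 2-coloring: color 1: [2, 5]; color 2: [1, 6].

χ(G) = 2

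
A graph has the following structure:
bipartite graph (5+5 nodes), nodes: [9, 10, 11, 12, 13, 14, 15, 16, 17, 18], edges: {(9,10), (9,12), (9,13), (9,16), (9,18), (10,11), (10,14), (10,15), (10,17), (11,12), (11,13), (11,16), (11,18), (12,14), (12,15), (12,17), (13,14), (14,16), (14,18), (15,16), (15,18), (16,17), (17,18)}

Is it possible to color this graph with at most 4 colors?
Yes, G is 4-colorable

A valid 4-coloring: color 1: [9, 11, 14, 15, 17]; color 2: [10, 12, 13, 16, 18].
(χ(G) = 2 ≤ 4.)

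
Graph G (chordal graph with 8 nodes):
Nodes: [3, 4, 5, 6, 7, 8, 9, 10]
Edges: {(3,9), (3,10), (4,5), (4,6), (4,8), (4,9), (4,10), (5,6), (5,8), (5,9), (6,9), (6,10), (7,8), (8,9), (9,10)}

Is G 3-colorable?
The clique on vertices [4, 6, 9, 10] has size 4 > 3, so it alone needs 4 colors.

No, G is not 3-colorable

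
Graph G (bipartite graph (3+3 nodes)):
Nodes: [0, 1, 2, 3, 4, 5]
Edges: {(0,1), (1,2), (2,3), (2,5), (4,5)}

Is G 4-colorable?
Yes, G is 4-colorable

A valid 4-coloring: color 1: [0, 2, 4]; color 2: [1, 3, 5].
(χ(G) = 2 ≤ 4.)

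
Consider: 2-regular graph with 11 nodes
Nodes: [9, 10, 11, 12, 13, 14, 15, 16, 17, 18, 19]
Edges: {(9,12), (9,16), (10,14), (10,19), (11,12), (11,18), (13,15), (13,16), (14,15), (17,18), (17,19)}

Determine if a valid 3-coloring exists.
A valid 3-coloring: color 1: [9, 10, 11, 15, 17]; color 2: [12, 13, 14, 18, 19]; color 3: [16].
(χ(G) = 3 ≤ 3.)

Yes, G is 3-colorable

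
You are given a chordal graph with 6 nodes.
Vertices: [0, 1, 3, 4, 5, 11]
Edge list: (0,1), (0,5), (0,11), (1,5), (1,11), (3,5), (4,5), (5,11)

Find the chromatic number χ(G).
Clique number ω(G) = 4 (lower bound: χ ≥ ω).
The clique on [0, 1, 5, 11] has size 4, forcing χ ≥ 4, and the coloring below uses 4 colors, so χ(G) = 4.
A valid 4-coloring: color 1: [5]; color 2: [1, 3, 4]; color 3: [11]; color 4: [0].

χ(G) = 4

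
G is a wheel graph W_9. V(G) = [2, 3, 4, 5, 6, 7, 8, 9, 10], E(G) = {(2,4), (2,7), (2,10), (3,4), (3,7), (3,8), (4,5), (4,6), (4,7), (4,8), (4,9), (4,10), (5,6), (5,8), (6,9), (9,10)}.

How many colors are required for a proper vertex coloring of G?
Clique number ω(G) = 3 (lower bound: χ ≥ ω).
The clique on [2, 4, 10] has size 3, forcing χ ≥ 3, and the coloring below uses 3 colors, so χ(G) = 3.
A valid 3-coloring: color 1: [4]; color 2: [6, 7, 8, 10]; color 3: [2, 3, 5, 9].

χ(G) = 3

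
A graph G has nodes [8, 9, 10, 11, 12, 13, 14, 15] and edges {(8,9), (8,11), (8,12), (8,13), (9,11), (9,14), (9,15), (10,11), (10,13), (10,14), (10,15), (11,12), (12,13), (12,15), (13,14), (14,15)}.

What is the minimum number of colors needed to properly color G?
Clique number ω(G) = 3 (lower bound: χ ≥ ω).
The clique on [8, 9, 11] has size 3, forcing χ ≥ 3, and the coloring below uses 3 colors, so χ(G) = 3.
A valid 3-coloring: color 1: [8, 14]; color 2: [11, 13, 15]; color 3: [9, 10, 12].

χ(G) = 3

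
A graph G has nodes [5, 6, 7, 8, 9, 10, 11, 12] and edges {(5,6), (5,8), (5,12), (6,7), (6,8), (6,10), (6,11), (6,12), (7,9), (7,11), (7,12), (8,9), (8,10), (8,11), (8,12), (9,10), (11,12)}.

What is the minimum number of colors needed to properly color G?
Clique number ω(G) = 4 (lower bound: χ ≥ ω).
The clique on [6, 8, 11, 12] has size 4, forcing χ ≥ 4, and the coloring below uses 4 colors, so χ(G) = 4.
A valid 4-coloring: color 1: [7, 8]; color 2: [6, 9]; color 3: [10, 12]; color 4: [5, 11].

χ(G) = 4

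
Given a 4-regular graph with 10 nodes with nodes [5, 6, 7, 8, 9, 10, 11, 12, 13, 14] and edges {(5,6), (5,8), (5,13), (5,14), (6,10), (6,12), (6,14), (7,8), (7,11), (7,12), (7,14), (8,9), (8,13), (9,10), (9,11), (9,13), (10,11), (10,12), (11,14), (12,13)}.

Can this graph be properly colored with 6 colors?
A valid 6-coloring: color 1: [9, 12, 14]; color 2: [6, 8, 11]; color 3: [7, 10, 13]; color 4: [5].
(χ(G) = 4 ≤ 6.)

Yes, G is 6-colorable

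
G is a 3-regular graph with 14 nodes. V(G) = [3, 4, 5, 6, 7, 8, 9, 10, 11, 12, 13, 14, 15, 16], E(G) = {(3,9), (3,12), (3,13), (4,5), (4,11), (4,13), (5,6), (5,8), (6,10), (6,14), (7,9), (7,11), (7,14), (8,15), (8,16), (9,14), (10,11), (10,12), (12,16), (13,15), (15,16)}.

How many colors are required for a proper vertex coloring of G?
χ(G) = 3

Clique number ω(G) = 3 (lower bound: χ ≥ ω).
The clique on [7, 9, 14] has size 3, forcing χ ≥ 3, and the coloring below uses 3 colors, so χ(G) = 3.
A valid 3-coloring: color 1: [6, 7, 8, 12, 13]; color 2: [3, 4, 10, 14, 16]; color 3: [5, 9, 11, 15].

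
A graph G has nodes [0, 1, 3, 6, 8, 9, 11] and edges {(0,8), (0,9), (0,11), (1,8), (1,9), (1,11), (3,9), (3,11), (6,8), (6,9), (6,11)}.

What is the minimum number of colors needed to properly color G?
χ(G) = 2

Clique number ω(G) = 2 (lower bound: χ ≥ ω).
The graph is bipartite (no odd cycle), so 2 colors suffice: χ(G) = 2.
A valid 2-coloring: color 1: [8, 9, 11]; color 2: [0, 1, 3, 6].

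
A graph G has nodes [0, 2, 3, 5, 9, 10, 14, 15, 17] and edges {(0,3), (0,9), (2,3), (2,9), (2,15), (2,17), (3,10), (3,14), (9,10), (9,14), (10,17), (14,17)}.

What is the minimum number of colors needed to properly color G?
Clique number ω(G) = 2 (lower bound: χ ≥ ω).
The graph is bipartite (no odd cycle), so 2 colors suffice: χ(G) = 2.
A valid 2-coloring: color 1: [3, 5, 9, 15, 17]; color 2: [0, 2, 10, 14].

χ(G) = 2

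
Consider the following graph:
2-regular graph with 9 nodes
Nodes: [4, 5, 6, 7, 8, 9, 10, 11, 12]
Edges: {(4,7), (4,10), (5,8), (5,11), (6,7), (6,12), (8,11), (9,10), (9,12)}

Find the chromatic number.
Clique number ω(G) = 3 (lower bound: χ ≥ ω).
The clique on [5, 8, 11] has size 3, forcing χ ≥ 3, and the coloring below uses 3 colors, so χ(G) = 3.
A valid 3-coloring: color 1: [4, 6, 9, 11]; color 2: [5, 7, 10, 12]; color 3: [8].

χ(G) = 3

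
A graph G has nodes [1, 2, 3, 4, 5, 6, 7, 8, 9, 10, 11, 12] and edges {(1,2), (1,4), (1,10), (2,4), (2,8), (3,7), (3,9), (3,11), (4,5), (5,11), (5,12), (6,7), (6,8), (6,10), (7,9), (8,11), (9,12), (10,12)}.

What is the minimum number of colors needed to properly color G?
χ(G) = 3

Clique number ω(G) = 3 (lower bound: χ ≥ ω).
The clique on [1, 2, 4] has size 3, forcing χ ≥ 3, and the coloring below uses 3 colors, so χ(G) = 3.
A valid 3-coloring: color 1: [2, 7, 10, 11]; color 2: [3, 4, 6, 12]; color 3: [1, 5, 8, 9].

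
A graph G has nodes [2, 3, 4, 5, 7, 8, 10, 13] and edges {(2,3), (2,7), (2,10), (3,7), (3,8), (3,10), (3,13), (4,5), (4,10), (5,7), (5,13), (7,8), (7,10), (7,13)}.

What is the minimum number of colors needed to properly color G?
χ(G) = 4

Clique number ω(G) = 4 (lower bound: χ ≥ ω).
The clique on [2, 3, 7, 10] has size 4, forcing χ ≥ 4, and the coloring below uses 4 colors, so χ(G) = 4.
A valid 4-coloring: color 1: [4, 7]; color 2: [3, 5]; color 3: [8, 10, 13]; color 4: [2].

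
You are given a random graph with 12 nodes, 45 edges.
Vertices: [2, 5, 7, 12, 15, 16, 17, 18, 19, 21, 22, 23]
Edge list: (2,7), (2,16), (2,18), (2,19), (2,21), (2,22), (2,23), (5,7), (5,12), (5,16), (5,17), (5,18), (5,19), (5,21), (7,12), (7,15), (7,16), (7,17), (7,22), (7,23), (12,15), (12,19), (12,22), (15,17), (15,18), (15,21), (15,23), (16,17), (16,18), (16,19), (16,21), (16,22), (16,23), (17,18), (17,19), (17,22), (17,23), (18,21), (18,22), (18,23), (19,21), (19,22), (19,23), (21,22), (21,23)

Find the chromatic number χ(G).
Clique number ω(G) = 5 (lower bound: χ ≥ ω).
The clique on [2, 16, 18, 21, 22] has size 5, forcing χ ≥ 5, and the coloring below uses 5 colors, so χ(G) = 5.
A valid 5-coloring: color 1: [15, 16]; color 2: [7, 18, 19]; color 3: [12, 17, 21]; color 4: [5, 22, 23]; color 5: [2].

χ(G) = 5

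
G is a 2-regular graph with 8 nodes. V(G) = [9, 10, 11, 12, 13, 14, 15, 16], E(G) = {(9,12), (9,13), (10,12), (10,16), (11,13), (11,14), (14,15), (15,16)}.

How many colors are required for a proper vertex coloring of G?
Clique number ω(G) = 2 (lower bound: χ ≥ ω).
The graph is bipartite (no odd cycle), so 2 colors suffice: χ(G) = 2.
A valid 2-coloring: color 1: [12, 13, 14, 16]; color 2: [9, 10, 11, 15].

χ(G) = 2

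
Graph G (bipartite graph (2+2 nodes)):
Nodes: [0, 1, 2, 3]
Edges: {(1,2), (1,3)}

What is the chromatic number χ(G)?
χ(G) = 2

Clique number ω(G) = 2 (lower bound: χ ≥ ω).
The graph is bipartite (no odd cycle), so 2 colors suffice: χ(G) = 2.
A valid 2-coloring: color 1: [0, 1]; color 2: [2, 3].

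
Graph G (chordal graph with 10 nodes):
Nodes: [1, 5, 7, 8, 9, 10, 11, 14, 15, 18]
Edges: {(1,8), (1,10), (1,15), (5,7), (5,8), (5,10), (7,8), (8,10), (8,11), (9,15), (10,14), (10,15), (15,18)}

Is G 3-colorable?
Yes, G is 3-colorable

A valid 3-coloring: color 1: [8, 14, 15]; color 2: [7, 9, 10, 11, 18]; color 3: [1, 5].
(χ(G) = 3 ≤ 3.)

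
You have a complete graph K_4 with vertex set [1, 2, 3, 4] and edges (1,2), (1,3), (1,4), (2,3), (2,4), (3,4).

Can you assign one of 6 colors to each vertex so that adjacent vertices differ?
A valid 6-coloring: color 1: [1]; color 2: [2]; color 3: [4]; color 4: [3].
(χ(G) = 4 ≤ 6.)

Yes, G is 6-colorable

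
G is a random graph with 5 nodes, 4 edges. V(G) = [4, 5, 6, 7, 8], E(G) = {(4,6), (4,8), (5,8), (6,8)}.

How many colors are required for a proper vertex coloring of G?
Clique number ω(G) = 3 (lower bound: χ ≥ ω).
The clique on [4, 6, 8] has size 3, forcing χ ≥ 3, and the coloring below uses 3 colors, so χ(G) = 3.
A valid 3-coloring: color 1: [7, 8]; color 2: [4, 5]; color 3: [6].

χ(G) = 3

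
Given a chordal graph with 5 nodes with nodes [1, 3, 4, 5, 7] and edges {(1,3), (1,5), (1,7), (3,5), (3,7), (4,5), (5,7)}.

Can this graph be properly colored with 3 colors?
No, G is not 3-colorable

The clique on vertices [1, 3, 5, 7] has size 4 > 3, so it alone needs 4 colors.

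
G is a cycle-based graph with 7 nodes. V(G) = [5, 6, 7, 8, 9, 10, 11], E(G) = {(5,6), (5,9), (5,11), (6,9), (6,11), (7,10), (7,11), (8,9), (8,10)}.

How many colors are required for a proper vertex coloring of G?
χ(G) = 3

Clique number ω(G) = 3 (lower bound: χ ≥ ω).
The clique on [5, 6, 9] has size 3, forcing χ ≥ 3, and the coloring below uses 3 colors, so χ(G) = 3.
A valid 3-coloring: color 1: [9, 10, 11]; color 2: [5, 7, 8]; color 3: [6].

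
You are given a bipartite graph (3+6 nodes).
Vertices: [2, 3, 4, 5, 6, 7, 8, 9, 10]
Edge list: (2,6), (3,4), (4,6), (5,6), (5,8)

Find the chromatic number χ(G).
χ(G) = 2

Clique number ω(G) = 2 (lower bound: χ ≥ ω).
The graph is bipartite (no odd cycle), so 2 colors suffice: χ(G) = 2.
A valid 2-coloring: color 1: [3, 6, 7, 8, 9, 10]; color 2: [2, 4, 5].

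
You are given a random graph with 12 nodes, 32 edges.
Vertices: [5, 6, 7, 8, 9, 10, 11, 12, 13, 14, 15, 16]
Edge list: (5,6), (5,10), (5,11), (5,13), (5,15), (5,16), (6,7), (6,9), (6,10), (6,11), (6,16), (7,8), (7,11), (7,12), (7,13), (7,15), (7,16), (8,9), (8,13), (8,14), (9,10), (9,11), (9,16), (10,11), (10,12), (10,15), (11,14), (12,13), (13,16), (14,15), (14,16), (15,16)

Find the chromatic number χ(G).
χ(G) = 4

Clique number ω(G) = 4 (lower bound: χ ≥ ω).
The clique on [5, 6, 10, 11] has size 4, forcing χ ≥ 4, and the coloring below uses 4 colors, so χ(G) = 4.
A valid 4-coloring: color 1: [8, 10, 16]; color 2: [5, 7, 9, 14]; color 3: [6, 13, 15]; color 4: [11, 12].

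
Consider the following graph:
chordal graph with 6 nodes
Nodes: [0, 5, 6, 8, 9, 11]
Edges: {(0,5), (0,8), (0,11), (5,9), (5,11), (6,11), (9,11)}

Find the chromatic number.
Clique number ω(G) = 3 (lower bound: χ ≥ ω).
The clique on [0, 5, 11] has size 3, forcing χ ≥ 3, and the coloring below uses 3 colors, so χ(G) = 3.
A valid 3-coloring: color 1: [8, 11]; color 2: [5, 6]; color 3: [0, 9].

χ(G) = 3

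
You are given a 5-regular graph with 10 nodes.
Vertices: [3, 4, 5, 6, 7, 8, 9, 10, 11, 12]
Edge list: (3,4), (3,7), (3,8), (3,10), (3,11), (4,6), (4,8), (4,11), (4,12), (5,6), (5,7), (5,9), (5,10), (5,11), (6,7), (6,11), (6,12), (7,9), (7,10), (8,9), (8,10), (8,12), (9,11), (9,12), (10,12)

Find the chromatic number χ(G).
χ(G) = 4

Clique number ω(G) = 3 (lower bound: χ ≥ ω).
Odd cycle [12, 6, 11, 3, 8] needs 3 colors (χ ≥ 3).
Vertex 4 is adjacent to every vertex of [3, 6, 8, 11, 12], which already need 3 colors among themselves, so 4 needs a new color (χ ≥ 4).
The coloring below uses 4 colors, so χ(G) = 4.
A valid 4-coloring: color 1: [7, 8, 11]; color 2: [3, 5, 12]; color 3: [4, 9, 10]; color 4: [6].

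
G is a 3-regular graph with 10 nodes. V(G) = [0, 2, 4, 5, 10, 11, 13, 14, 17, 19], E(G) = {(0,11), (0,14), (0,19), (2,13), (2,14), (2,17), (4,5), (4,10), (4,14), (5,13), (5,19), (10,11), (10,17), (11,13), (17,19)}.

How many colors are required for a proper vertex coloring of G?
Clique number ω(G) = 2 (lower bound: χ ≥ ω).
Odd cycle [2, 17, 10, 4, 14] needs 3 colors (χ ≥ 3).
The coloring below uses 3 colors, so χ(G) = 3.
A valid 3-coloring: color 1: [4, 13, 19]; color 2: [5, 11, 14, 17]; color 3: [0, 2, 10].

χ(G) = 3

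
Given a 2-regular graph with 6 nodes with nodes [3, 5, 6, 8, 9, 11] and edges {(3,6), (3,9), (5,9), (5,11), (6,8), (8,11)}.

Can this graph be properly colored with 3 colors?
A valid 3-coloring: color 1: [3, 5, 8]; color 2: [6, 9, 11].
(χ(G) = 2 ≤ 3.)

Yes, G is 3-colorable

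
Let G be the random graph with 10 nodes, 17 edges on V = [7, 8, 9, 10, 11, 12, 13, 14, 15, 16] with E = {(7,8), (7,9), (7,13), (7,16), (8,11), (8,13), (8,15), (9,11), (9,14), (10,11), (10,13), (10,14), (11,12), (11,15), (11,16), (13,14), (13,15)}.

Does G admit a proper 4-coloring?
Yes, G is 4-colorable

A valid 4-coloring: color 1: [11, 13]; color 2: [8, 9, 10, 12, 16]; color 3: [7, 14, 15].
(χ(G) = 3 ≤ 4.)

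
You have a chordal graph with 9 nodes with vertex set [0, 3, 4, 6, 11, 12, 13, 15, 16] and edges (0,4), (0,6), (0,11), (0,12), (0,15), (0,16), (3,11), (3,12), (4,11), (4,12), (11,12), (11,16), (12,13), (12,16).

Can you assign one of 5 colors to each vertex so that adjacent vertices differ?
A valid 5-coloring: color 1: [0, 3, 13]; color 2: [6, 12, 15]; color 3: [11]; color 4: [4, 16].
(χ(G) = 4 ≤ 5.)

Yes, G is 5-colorable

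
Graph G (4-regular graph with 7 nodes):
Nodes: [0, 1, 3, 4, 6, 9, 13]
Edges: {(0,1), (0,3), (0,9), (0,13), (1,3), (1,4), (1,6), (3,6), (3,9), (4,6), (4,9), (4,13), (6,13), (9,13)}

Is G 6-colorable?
A valid 6-coloring: color 1: [3, 4]; color 2: [6, 9]; color 3: [1, 13]; color 4: [0].
(χ(G) = 4 ≤ 6.)

Yes, G is 6-colorable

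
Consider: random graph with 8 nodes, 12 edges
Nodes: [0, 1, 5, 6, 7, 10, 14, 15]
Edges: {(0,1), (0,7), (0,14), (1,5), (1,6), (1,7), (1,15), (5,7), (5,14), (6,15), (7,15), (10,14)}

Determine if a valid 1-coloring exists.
The clique on vertices [1, 6, 15] has size 3 > 1, so it alone needs 3 colors.

No, G is not 1-colorable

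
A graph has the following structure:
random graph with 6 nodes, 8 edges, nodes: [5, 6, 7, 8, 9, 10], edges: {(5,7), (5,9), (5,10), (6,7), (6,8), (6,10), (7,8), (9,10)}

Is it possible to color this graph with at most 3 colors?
Yes, G is 3-colorable

A valid 3-coloring: color 1: [5, 6]; color 2: [7, 10]; color 3: [8, 9].
(χ(G) = 3 ≤ 3.)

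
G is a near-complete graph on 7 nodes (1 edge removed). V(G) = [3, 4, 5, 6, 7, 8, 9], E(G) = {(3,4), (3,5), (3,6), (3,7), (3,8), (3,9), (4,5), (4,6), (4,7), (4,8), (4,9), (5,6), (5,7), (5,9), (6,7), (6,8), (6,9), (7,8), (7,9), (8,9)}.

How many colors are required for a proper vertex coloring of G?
χ(G) = 6

Clique number ω(G) = 6 (lower bound: χ ≥ ω).
The clique on [3, 4, 6, 7, 8, 9] has size 6, forcing χ ≥ 6, and the coloring below uses 6 colors, so χ(G) = 6.
A valid 6-coloring: color 1: [9]; color 2: [7]; color 3: [6]; color 4: [3]; color 5: [4]; color 6: [5, 8].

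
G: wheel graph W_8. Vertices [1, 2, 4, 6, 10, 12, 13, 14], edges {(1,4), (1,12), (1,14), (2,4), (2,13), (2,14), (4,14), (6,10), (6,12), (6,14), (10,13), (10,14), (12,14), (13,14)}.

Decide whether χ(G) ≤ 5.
A valid 5-coloring: color 1: [14]; color 2: [1, 2, 10]; color 3: [4, 12, 13]; color 4: [6].
(χ(G) = 4 ≤ 5.)

Yes, G is 5-colorable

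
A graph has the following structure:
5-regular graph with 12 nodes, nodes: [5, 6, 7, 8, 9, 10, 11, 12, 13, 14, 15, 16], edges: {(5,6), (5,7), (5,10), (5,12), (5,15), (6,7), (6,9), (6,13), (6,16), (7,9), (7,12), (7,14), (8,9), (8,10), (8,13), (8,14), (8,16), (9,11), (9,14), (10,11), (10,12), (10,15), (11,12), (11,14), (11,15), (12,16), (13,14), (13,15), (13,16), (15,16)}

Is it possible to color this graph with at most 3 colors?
Suppose a proper 3-coloring c exists. The clique [5, 6, 7] takes 3 distinct colors; by symmetry let c(5) = 1, c(6) = 2, c(7) = 3.
- Vertex 9: neighbors [6, 7] already have colors [2, 3] ⇒ c(9) = 1.
- Vertex 12: neighbors [5, 7] already have colors [1, 3] ⇒ c(12) = 2.
- Vertex 10: neighbors [5, 12] already have colors [1, 2] ⇒ c(10) = 3.
- Vertex 11: neighbors [9, 12, 10] already have colors [1, 2, 3] — all 3 colors blocked. Contradiction.
The forced assignments end in a contradiction, so G has no proper 3-coloring (χ ≥ 4).

No, G is not 3-colorable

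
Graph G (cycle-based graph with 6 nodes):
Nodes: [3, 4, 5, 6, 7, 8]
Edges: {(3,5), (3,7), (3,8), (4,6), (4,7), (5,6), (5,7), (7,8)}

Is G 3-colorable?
A valid 3-coloring: color 1: [6, 7]; color 2: [4, 5, 8]; color 3: [3].
(χ(G) = 3 ≤ 3.)

Yes, G is 3-colorable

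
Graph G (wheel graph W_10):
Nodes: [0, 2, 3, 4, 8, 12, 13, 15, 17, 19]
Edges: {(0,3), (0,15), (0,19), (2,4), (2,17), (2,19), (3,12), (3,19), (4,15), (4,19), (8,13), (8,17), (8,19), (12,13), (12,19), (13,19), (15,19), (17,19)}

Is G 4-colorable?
A valid 4-coloring: color 1: [19]; color 2: [0, 4, 8, 12]; color 3: [3, 13, 15, 17]; color 4: [2].
(χ(G) = 4 ≤ 4.)

Yes, G is 4-colorable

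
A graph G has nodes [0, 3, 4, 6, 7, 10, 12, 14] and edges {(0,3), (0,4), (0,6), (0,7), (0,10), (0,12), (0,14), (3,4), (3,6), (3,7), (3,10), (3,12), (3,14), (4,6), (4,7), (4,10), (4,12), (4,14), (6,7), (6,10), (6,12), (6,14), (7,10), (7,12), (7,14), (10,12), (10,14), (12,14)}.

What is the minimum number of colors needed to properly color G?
χ(G) = 8

Clique number ω(G) = 8 (lower bound: χ ≥ ω).
The clique on [0, 3, 4, 6, 7, 10, 12, 14] has size 8, forcing χ ≥ 8, and the coloring below uses 8 colors, so χ(G) = 8.
A valid 8-coloring: color 1: [6]; color 2: [14]; color 3: [0]; color 4: [3]; color 5: [10]; color 6: [12]; color 7: [7]; color 8: [4].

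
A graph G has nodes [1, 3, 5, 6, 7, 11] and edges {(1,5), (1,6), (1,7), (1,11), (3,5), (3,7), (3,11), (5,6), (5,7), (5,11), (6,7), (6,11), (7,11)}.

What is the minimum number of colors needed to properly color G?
Clique number ω(G) = 5 (lower bound: χ ≥ ω).
The clique on [1, 5, 6, 7, 11] has size 5, forcing χ ≥ 5, and the coloring below uses 5 colors, so χ(G) = 5.
A valid 5-coloring: color 1: [5]; color 2: [7]; color 3: [11]; color 4: [1, 3]; color 5: [6].

χ(G) = 5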